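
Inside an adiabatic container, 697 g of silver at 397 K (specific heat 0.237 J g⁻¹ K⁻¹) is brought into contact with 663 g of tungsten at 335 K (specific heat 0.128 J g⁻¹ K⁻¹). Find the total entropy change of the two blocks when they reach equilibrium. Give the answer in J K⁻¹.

Energy balance: T_f = (m₁c₁T₁ + m₂c₂T₂)/(m₁c₁ + m₂c₂) = 375.96 K.
ΔS₁ = m₁c₁ ln(T_f/T₁) = 165.189 × ln(375.96/397) = -8.996 J/K.
ΔS₂ = m₂c₂ ln(T_f/T₂) = 84.864 × ln(375.96/335) = 9.789 J/K.
ΔS_total = -8.996 + 9.789 = 0.793 J/K.

ΔS_total = 0.793 J/K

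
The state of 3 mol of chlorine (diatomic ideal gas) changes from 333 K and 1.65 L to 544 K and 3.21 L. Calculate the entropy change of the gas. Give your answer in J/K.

ΔS = 47.2 J/K

Entropy is a state function: ΔS = nC_V ln(T₂/T₁) + nR ln(V₂/V₁), with C_V = 5R/2 = 20.79 J mol⁻¹ K⁻¹ for a diatomic ideal gas.
ΔS = 3 × [20.79 × ln(544/333) + 8.314 × ln(3.21/1.65)] = 47.2 J/K.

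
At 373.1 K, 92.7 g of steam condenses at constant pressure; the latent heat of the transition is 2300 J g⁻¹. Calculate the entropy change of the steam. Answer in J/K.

ΔS = -571 J/K

Heat released by the substance: Q = −mL = −92.7 × 2300 = −213210 J.
At constant T, ΔS = Q_rev/T = −213210 / 373.1 = -571 J/K.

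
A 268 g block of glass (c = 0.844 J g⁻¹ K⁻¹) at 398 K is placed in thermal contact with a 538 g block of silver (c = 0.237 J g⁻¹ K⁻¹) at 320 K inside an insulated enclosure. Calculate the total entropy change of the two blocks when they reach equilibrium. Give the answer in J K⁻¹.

Energy balance: T_f = (m₁c₁T₁ + m₂c₂T₂)/(m₁c₁ + m₂c₂) = 369.88 K.
ΔS₁ = m₁c₁ ln(T_f/T₁) = 226.192 × ln(369.88/398) = -16.57 J/K.
ΔS₂ = m₂c₂ ln(T_f/T₂) = 127.506 × ln(369.88/320) = 18.47 J/K.
ΔS_total = -16.57 + 18.47 = 1.9 J/K.

ΔS_total = 1.9 J/K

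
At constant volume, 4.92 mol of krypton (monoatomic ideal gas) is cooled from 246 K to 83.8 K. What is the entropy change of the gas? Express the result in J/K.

At constant volume, ΔS = nC_V ln(T₂/T₁) with C_V = 3R/2 = 12.47 J mol⁻¹ K⁻¹.
ΔS = 4.92 × 12.47 × ln(83.8/246) = -66.1 J/K.

ΔS = -66.1 J/K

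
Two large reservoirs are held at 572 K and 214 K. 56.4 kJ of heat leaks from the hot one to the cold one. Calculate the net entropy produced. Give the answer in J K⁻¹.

ΔS_hot = −Q/T_H = −56400/572 = -98.6 J/K and ΔS_cold = +Q/T_C = 56400/214 = 263.6 J/K.
ΔS_total = -98.6 + 263.6 = 165 J/K, positive as the second law requires.

ΔS_total = 165 J/K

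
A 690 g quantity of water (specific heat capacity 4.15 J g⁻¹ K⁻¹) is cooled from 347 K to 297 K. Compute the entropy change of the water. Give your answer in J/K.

ΔS = ∫dQ_rev/T = m c ln(T₂/T₁) = 690 × 4.15 × ln(297/347) = -446 J/K.

ΔS = -446 J/K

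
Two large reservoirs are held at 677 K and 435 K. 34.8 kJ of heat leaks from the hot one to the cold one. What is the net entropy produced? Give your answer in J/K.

ΔS_hot = −Q/T_H = −34800/677 = -51.4 J/K and ΔS_cold = +Q/T_C = 34800/435 = 80 J/K.
ΔS_total = -51.4 + 80 = 28.6 J/K, positive as the second law requires.

ΔS_total = 28.6 J/K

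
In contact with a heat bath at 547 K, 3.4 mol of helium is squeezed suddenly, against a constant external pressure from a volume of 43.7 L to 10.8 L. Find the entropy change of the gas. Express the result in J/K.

Entropy is a state function, so ΔS_gas depends only on the end states.
For an isothermal ideal gas ΔS_gas = nR ln(V₂/V₁) = 3.4 × 8.314 × ln(10.8/43.7) = -39.5 J/K.

ΔS_gas = -39.5 J/K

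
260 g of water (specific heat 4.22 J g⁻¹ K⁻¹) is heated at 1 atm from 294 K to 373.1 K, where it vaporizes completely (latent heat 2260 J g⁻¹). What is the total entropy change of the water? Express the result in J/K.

ΔS = 1840 J/K

Warming step: ΔS₁ = m c ln(T_tr/T_i) = 260 × 4.22 × ln(373.1/294) = 261.4 J/K.
Phase change: ΔS₂ = +mL/T_tr = 260 × 2260 / 373.1 = 1575 J/K.
ΔS_total = (261.4) + (1575) = 1840 J/K.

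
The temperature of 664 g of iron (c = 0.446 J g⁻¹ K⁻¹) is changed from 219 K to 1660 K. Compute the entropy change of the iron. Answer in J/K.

ΔS = ∫dQ_rev/T = m c ln(T₂/T₁) = 664 × 0.446 × ln(1660/219) = 600 J/K.

ΔS = 600 J/K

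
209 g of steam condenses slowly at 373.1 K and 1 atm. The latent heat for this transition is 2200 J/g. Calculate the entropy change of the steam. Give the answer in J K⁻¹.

Heat released by the substance: Q = −mL = −209 × 2200 = −459800 J.
At constant T, ΔS = Q_rev/T = −459800 / 373.1 = -1230 J/K.

ΔS = -1230 J/K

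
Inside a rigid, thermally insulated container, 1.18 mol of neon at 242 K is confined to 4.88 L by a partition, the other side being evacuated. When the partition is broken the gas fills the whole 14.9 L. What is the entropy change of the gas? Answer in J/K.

ΔS_gas = 11 J/K

No heat is exchanged and no work is done, so the ideal-gas temperature stays constant.
Entropy is a state function; using a reversible isothermal path, ΔS_gas = nR ln(V₂/V₁) = 1.18 × 8.314 × ln(14.9/4.88) = 11 J/K.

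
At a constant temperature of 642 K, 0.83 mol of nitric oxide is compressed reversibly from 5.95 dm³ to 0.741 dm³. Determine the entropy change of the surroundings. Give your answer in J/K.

For an isothermal ideal gas ΔS_gas = nR ln(V₂/V₁) = 0.83 × 8.314 × ln(0.741/5.95) = -14.4 J/K.
The process is reversible, so ΔS_surr = −ΔS_gas = 14.4 J/K and ΔS_universe = 0.

ΔS_surr = 14.4 J/K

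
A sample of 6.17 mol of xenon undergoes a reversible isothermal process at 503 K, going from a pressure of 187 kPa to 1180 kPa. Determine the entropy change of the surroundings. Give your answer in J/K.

For an isothermal ideal gas ΔS_gas = nR ln(P₁/P₂) = 6.17 × 8.314 × ln(187/1180) = -94.5 J/K.
The process is reversible, so ΔS_surr = −ΔS_gas = 94.5 J/K and ΔS_universe = 0.

ΔS_surr = 94.5 J/K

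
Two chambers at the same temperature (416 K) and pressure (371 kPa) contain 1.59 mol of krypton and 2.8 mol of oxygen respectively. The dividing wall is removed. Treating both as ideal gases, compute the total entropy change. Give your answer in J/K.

Mole fractions: x_A = 1.59/4.39 = 0.362, x_B = 0.638.
ΔS_mix = −R(n_A ln x_A + n_B ln x_B) = −8.314 × (1.59 ln 0.362 + 2.8 ln 0.638) = 23.9 J/K.

ΔS_mix = 23.9 J/K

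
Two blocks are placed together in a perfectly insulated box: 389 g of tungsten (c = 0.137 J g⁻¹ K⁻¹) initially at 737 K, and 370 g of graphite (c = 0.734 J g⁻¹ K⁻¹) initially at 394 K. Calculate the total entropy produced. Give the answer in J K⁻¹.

ΔS_total = 9.99 J/K

Energy balance: T_f = (m₁c₁T₁ + m₂c₂T₂)/(m₁c₁ + m₂c₂) = 450.27 K.
ΔS₁ = m₁c₁ ln(T_f/T₁) = 53.293 × ln(450.27/737) = -26.26 J/K.
ΔS₂ = m₂c₂ ln(T_f/T₂) = 271.58 × ln(450.27/394) = 36.25 J/K.
ΔS_total = -26.26 + 36.25 = 9.99 J/K.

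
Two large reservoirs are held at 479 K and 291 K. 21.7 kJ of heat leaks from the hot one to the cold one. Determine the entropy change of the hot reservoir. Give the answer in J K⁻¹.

The hot reservoir loses heat Q, so ΔS_hot = −Q/T_H = −21700/479 = -45.3 J/K.

ΔS_hot = -45.3 J/K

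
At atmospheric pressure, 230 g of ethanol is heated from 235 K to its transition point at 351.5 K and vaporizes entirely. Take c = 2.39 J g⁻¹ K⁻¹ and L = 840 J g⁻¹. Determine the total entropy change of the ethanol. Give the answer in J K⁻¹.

ΔS = 771 J/K

Warming step: ΔS₁ = m c ln(T_tr/T_i) = 230 × 2.39 × ln(351.5/235) = 221.3 J/K.
Phase change: ΔS₂ = +mL/T_tr = 230 × 840 / 351.5 = 549.6 J/K.
ΔS_total = (221.3) + (549.6) = 771 J/K.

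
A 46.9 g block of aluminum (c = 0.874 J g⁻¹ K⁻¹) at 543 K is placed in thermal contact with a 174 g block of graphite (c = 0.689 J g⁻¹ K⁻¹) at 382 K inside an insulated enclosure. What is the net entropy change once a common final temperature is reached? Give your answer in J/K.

ΔS_total = 1.99 J/K

Energy balance: T_f = (m₁c₁T₁ + m₂c₂T₂)/(m₁c₁ + m₂c₂) = 423.02 K.
ΔS₁ = m₁c₁ ln(T_f/T₁) = 40.9906 × ln(423.02/543) = -10.235 J/K.
ΔS₂ = m₂c₂ ln(T_f/T₂) = 119.886 × ln(423.02/382) = 12.229 J/K.
ΔS_total = -10.235 + 12.229 = 1.99 J/K.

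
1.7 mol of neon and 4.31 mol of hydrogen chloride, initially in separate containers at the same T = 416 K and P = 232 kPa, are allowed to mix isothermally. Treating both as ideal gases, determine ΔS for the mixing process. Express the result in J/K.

ΔS_mix = 29.8 J/K

Mole fractions: x_A = 1.7/6.01 = 0.283, x_B = 0.717.
ΔS_mix = −R(n_A ln x_A + n_B ln x_B) = −8.314 × (1.7 ln 0.283 + 4.31 ln 0.717) = 29.8 J/K.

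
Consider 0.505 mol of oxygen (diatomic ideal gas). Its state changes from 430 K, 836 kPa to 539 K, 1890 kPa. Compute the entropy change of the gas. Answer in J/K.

ΔS = nC_p ln(T₂/T₁) − nR ln(P₂/P₁), with C_p = 7R/2 = 29.1 J mol⁻¹ K⁻¹ for a diatomic ideal gas.
ΔS = 0.505 × [29.1 × ln(539/430) − 8.314 × ln(1890/836)] = -0.105 J/K.

ΔS = -0.105 J/K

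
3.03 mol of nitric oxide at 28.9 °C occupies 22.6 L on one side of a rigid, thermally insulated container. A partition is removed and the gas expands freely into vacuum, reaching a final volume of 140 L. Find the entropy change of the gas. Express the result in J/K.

No heat is exchanged and no work is done, so the ideal-gas temperature stays constant.
Entropy is a state function; using a reversible isothermal path, ΔS_gas = nR ln(V₂/V₁) = 3.03 × 8.314 × ln(140/22.6) = 45.9 J/K.

ΔS_gas = 45.9 J/K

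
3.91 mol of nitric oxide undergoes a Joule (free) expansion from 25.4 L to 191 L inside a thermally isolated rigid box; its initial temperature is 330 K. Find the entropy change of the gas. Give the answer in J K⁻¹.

No heat is exchanged and no work is done, so the ideal-gas temperature stays constant.
Entropy is a state function; using a reversible isothermal path, ΔS_gas = nR ln(V₂/V₁) = 3.91 × 8.314 × ln(191/25.4) = 65.6 J/K.

ΔS_gas = 65.6 J/K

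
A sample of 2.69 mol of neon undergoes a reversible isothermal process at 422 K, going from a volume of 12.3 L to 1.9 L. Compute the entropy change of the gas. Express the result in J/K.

For an isothermal ideal gas ΔS_gas = nR ln(V₂/V₁) = 2.69 × 8.314 × ln(1.9/12.3) = -41.8 J/K.

ΔS_gas = -41.8 J/K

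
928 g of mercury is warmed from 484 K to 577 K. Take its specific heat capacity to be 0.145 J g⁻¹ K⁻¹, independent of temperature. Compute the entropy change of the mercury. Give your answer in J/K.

ΔS = 23.6 J/K

ΔS = ∫dQ_rev/T = m c ln(T₂/T₁) = 928 × 0.145 × ln(577/484) = 23.6 J/K.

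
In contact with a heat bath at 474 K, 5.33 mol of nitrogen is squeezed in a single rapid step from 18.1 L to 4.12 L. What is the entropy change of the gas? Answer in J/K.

ΔS_gas = -65.6 J/K

Entropy is a state function, so ΔS_gas depends only on the end states.
For an isothermal ideal gas ΔS_gas = nR ln(V₂/V₁) = 5.33 × 8.314 × ln(4.12/18.1) = -65.6 J/K.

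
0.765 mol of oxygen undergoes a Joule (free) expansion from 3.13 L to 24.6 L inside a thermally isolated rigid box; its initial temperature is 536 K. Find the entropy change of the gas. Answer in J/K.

For an ideal gas in free expansion Q = 0 and W = 0, so T is unchanged.
Entropy is a state function; using a reversible isothermal path, ΔS_gas = nR ln(V₂/V₁) = 0.765 × 8.314 × ln(24.6/3.13) = 13.1 J/K.

ΔS_gas = 13.1 J/K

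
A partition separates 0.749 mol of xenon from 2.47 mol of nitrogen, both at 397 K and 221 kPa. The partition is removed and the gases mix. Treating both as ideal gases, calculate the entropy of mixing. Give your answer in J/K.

Mole fractions: x_A = 0.749/3.22 = 0.233, x_B = 0.767.
ΔS_mix = −R(n_A ln x_A + n_B ln x_B) = −8.314 × (0.749 ln 0.233 + 2.47 ln 0.767) = 14.5 J/K.

ΔS_mix = 14.5 J/K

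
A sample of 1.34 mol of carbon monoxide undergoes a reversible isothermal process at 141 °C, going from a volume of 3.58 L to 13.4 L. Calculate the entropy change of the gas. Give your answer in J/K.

For an isothermal ideal gas ΔS_gas = nR ln(V₂/V₁) = 1.34 × 8.314 × ln(13.4/3.58) = 14.7 J/K.

ΔS_gas = 14.7 J/K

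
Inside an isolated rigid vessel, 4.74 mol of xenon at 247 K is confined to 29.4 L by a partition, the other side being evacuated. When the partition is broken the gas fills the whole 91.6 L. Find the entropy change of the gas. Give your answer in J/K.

For an ideal gas in free expansion Q = 0 and W = 0, so T is unchanged.
Entropy is a state function; using a reversible isothermal path, ΔS_gas = nR ln(V₂/V₁) = 4.74 × 8.314 × ln(91.6/29.4) = 44.8 J/K.

ΔS_gas = 44.8 J/K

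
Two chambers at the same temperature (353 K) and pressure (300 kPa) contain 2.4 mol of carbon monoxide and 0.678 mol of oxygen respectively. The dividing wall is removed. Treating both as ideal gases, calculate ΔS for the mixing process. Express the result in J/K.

ΔS_mix = 13.5 J/K

Mole fractions: x_A = 2.4/3.08 = 0.78, x_B = 0.22.
ΔS_mix = −R(n_A ln x_A + n_B ln x_B) = −8.314 × (2.4 ln 0.78 + 0.678 ln 0.22) = 13.5 J/K.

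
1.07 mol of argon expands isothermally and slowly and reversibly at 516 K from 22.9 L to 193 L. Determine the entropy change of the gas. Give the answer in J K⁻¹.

ΔS_gas = 19 J/K

For an isothermal ideal gas ΔS_gas = nR ln(V₂/V₁) = 1.07 × 8.314 × ln(193/22.9) = 19 J/K.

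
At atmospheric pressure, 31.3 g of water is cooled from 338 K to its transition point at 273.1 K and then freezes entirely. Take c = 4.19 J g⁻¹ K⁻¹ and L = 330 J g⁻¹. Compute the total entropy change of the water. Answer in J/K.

ΔS = -65.8 J/K

Cooling step: ΔS₁ = m c ln(T_tr/T_i) = 31.3 × 4.19 × ln(273.1/338) = -27.96 J/K.
Phase change: ΔS₂ = −mL/T_tr = −31.3 × 330 / 273.1 = -37.82 J/K.
ΔS_total = (-27.96) + (-37.82) = -65.8 J/K.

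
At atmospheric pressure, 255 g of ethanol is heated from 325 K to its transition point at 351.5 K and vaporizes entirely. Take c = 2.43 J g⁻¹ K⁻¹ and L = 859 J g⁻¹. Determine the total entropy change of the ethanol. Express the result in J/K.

Warming step: ΔS₁ = m c ln(T_tr/T_i) = 255 × 2.43 × ln(351.5/325) = 48.57 J/K.
Phase change: ΔS₂ = +mL/T_tr = 255 × 859 / 351.5 = 623.2 J/K.
ΔS_total = (48.57) + (623.2) = 672 J/K.

ΔS = 672 J/K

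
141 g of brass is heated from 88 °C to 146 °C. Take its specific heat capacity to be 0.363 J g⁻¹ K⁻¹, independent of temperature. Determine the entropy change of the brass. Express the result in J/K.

ΔS = 7.62 J/K

In kelvin: T₁ = 361.15 K, T₂ = 419.15 K. ΔS = ∫dQ_rev/T = m c ln(T₂/T₁) = 141 × 0.363 × ln(419.15/361.15) = 7.62 J/K.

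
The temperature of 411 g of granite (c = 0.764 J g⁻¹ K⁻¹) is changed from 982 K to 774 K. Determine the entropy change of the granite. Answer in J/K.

ΔS = -74.7 J/K

ΔS = ∫dQ_rev/T = m c ln(T₂/T₁) = 411 × 0.764 × ln(774/982) = -74.7 J/K.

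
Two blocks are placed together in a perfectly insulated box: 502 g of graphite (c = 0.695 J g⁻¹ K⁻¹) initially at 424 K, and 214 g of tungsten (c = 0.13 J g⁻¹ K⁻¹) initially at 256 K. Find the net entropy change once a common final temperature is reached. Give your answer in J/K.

ΔS_total = 2.85 J/K

Energy balance: T_f = (m₁c₁T₁ + m₂c₂T₂)/(m₁c₁ + m₂c₂) = 411.59 K.
ΔS₁ = m₁c₁ ln(T_f/T₁) = 348.89 × ln(411.59/424) = -10.36 J/K.
ΔS₂ = m₂c₂ ln(T_f/T₂) = 27.82 × ln(411.59/256) = 13.21 J/K.
ΔS_total = -10.36 + 13.21 = 2.85 J/K.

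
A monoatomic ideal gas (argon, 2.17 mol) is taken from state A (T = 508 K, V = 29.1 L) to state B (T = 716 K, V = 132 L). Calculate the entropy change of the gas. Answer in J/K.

Entropy is a state function: ΔS = nC_V ln(T₂/T₁) + nR ln(V₂/V₁), with C_V = 3R/2 = 12.47 J mol⁻¹ K⁻¹ for a monoatomic ideal gas.
ΔS = 2.17 × [12.47 × ln(716/508) + 8.314 × ln(132/29.1)] = 36.6 J/K.

ΔS = 36.6 J/K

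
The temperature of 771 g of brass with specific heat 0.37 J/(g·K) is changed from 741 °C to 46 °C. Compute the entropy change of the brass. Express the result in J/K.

In kelvin: T₁ = 1014.15 K, T₂ = 319.15 K. ΔS = ∫dQ_rev/T = m c ln(T₂/T₁) = 771 × 0.37 × ln(319.15/1014.15) = -330 J/K.

ΔS = -330 J/K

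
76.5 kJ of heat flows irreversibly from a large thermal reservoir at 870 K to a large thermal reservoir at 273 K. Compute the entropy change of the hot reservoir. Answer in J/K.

The hot reservoir loses heat Q, so ΔS_hot = −Q/T_H = −76500/870 = -87.9 J/K.

ΔS_hot = -87.9 J/K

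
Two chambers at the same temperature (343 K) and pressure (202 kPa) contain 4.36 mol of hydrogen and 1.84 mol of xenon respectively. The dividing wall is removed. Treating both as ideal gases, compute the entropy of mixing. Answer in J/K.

ΔS_mix = 31.3 J/K

Mole fractions: x_A = 4.36/6.2 = 0.703, x_B = 0.297.
ΔS_mix = −R(n_A ln x_A + n_B ln x_B) = −8.314 × (4.36 ln 0.703 + 1.84 ln 0.297) = 31.3 J/K.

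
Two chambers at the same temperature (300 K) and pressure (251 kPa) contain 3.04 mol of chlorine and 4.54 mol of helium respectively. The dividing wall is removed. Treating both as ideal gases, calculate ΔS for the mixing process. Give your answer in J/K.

ΔS_mix = 42.4 J/K

Mole fractions: x_A = 3.04/7.58 = 0.401, x_B = 0.599.
ΔS_mix = −R(n_A ln x_A + n_B ln x_B) = −8.314 × (3.04 ln 0.401 + 4.54 ln 0.599) = 42.4 J/K.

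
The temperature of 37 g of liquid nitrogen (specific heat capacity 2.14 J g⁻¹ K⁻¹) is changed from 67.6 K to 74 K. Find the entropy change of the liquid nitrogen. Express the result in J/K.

ΔS = ∫dQ_rev/T = m c ln(T₂/T₁) = 37 × 2.14 × ln(74/67.6) = 7.16 J/K.

ΔS = 7.16 J/K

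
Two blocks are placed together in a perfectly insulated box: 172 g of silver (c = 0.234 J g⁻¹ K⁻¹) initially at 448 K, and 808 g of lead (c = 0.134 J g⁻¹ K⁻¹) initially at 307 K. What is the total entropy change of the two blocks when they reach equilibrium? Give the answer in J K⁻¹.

ΔS_total = 2.21 J/K

Energy balance: T_f = (m₁c₁T₁ + m₂c₂T₂)/(m₁c₁ + m₂c₂) = 345.21 K.
ΔS₁ = m₁c₁ ln(T_f/T₁) = 40.248 × ln(345.21/448) = -10.49 J/K.
ΔS₂ = m₂c₂ ln(T_f/T₂) = 108.272 × ln(345.21/307) = 12.7 J/K.
ΔS_total = -10.49 + 12.7 = 2.21 J/K.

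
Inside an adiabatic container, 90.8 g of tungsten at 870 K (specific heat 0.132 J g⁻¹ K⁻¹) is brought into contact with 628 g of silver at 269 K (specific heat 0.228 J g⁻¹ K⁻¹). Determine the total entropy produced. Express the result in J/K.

Energy balance: T_f = (m₁c₁T₁ + m₂c₂T₂)/(m₁c₁ + m₂c₂) = 315.42 K.
ΔS₁ = m₁c₁ ln(T_f/T₁) = 11.9856 × ln(315.42/870) = -12.16 J/K.
ΔS₂ = m₂c₂ ln(T_f/T₂) = 143.184 × ln(315.42/269) = 22.8 J/K.
ΔS_total = -12.16 + 22.8 = 10.6 J/K.

ΔS_total = 10.6 J/K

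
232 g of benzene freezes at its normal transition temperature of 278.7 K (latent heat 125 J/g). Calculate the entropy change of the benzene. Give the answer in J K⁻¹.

ΔS = -104 J/K

Heat released by the substance: Q = −mL = −232 × 125 = −29000 J.
At constant T, ΔS = Q_rev/T = −29000 / 278.7 = -104 J/K.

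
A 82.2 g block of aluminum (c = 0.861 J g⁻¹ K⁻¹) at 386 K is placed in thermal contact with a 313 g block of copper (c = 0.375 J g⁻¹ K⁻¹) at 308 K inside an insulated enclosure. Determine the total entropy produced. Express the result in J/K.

Energy balance: T_f = (m₁c₁T₁ + m₂c₂T₂)/(m₁c₁ + m₂c₂) = 337.34 K.
ΔS₁ = m₁c₁ ln(T_f/T₁) = 70.7742 × ln(337.34/386) = -9.536 J/K.
ΔS₂ = m₂c₂ ln(T_f/T₂) = 117.375 × ln(337.34/308) = 10.68 J/K.
ΔS_total = -9.536 + 10.68 = 1.14 J/K.

ΔS_total = 1.14 J/K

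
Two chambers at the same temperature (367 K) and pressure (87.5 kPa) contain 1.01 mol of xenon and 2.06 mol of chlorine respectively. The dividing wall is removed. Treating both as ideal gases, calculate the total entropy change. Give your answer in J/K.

ΔS_mix = 16.2 J/K

Mole fractions: x_A = 1.01/3.07 = 0.329, x_B = 0.671.
ΔS_mix = −R(n_A ln x_A + n_B ln x_B) = −8.314 × (1.01 ln 0.329 + 2.06 ln 0.671) = 16.2 J/K.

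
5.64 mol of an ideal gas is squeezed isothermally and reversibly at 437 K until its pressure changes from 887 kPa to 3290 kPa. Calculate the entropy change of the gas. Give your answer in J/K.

ΔS_gas = -61.5 J/K

For an isothermal ideal gas ΔS_gas = nR ln(P₁/P₂) = 5.64 × 8.314 × ln(887/3290) = -61.5 J/K.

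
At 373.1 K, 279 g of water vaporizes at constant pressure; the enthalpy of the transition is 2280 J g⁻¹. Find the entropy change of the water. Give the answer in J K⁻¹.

Heat absorbed by the substance: Q = mL = 279 × 2280 = 636120 J.
At constant T, ΔS = Q_rev/T = 636120 / 373.1 = 1700 J/K.

ΔS = 1700 J/K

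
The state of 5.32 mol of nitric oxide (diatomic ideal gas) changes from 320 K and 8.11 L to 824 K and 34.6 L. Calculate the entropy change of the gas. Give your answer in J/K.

Entropy is a state function: ΔS = nC_V ln(T₂/T₁) + nR ln(V₂/V₁), with C_V = 5R/2 = 20.79 J mol⁻¹ K⁻¹ for a diatomic ideal gas.
ΔS = 5.32 × [20.79 × ln(824/320) + 8.314 × ln(34.6/8.11)] = 169 J/K.

ΔS = 169 J/K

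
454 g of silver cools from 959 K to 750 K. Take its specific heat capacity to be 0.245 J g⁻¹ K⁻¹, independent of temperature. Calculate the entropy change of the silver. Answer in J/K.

ΔS = -27.3 J/K

ΔS = ∫dQ_rev/T = m c ln(T₂/T₁) = 454 × 0.245 × ln(750/959) = -27.3 J/K.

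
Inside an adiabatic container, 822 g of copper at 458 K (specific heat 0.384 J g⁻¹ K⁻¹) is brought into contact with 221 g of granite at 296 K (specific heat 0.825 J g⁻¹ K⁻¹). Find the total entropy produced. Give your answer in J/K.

ΔS_total = 10.5 J/K

Energy balance: T_f = (m₁c₁T₁ + m₂c₂T₂)/(m₁c₁ + m₂c₂) = 398.69 K.
ΔS₁ = m₁c₁ ln(T_f/T₁) = 315.648 × ln(398.69/458) = -43.78 J/K.
ΔS₂ = m₂c₂ ln(T_f/T₂) = 182.325 × ln(398.69/296) = 54.3 J/K.
ΔS_total = -43.78 + 54.3 = 10.5 J/K.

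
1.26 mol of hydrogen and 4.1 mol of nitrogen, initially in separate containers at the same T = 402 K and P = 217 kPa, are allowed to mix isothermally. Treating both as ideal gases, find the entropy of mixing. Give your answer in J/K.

Mole fractions: x_A = 1.26/5.36 = 0.235, x_B = 0.765.
ΔS_mix = −R(n_A ln x_A + n_B ln x_B) = −8.314 × (1.26 ln 0.235 + 4.1 ln 0.765) = 24.3 J/K.

ΔS_mix = 24.3 J/K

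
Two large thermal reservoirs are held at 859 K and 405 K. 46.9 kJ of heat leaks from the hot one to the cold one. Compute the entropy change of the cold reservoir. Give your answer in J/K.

ΔS_cold = 116 J/K

The cold reservoir gains heat Q, so ΔS_cold = +Q/T_C = 46900/405 = 116 J/K.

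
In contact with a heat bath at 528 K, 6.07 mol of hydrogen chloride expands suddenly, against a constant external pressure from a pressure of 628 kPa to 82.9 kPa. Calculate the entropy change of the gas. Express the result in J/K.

Entropy is a state function, so ΔS_gas depends only on the end states.
For an isothermal ideal gas ΔS_gas = nR ln(P₁/P₂) = 6.07 × 8.314 × ln(628/82.9) = 102 J/K.

ΔS_gas = 102 J/K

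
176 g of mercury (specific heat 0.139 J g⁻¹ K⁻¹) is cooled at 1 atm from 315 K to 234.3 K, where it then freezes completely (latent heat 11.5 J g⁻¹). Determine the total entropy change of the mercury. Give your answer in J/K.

Cooling step: ΔS₁ = m c ln(T_tr/T_i) = 176 × 0.139 × ln(234.3/315) = -7.241 J/K.
Phase change: ΔS₂ = −mL/T_tr = −176 × 11.5 / 234.3 = -8.638 J/K.
ΔS_total = (-7.241) + (-8.638) = -15.9 J/K.

ΔS = -15.9 J/K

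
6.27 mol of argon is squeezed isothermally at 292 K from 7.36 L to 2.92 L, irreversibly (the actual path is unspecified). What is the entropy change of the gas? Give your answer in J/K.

Entropy is a state function, so ΔS_gas depends only on the end states.
For an isothermal ideal gas ΔS_gas = nR ln(V₂/V₁) = 6.27 × 8.314 × ln(2.92/7.36) = -48.2 J/K.

ΔS_gas = -48.2 J/K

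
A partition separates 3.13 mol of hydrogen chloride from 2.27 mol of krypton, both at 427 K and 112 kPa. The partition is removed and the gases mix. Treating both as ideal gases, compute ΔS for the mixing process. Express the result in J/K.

ΔS_mix = 30.5 J/K

Mole fractions: x_A = 3.13/5.4 = 0.58, x_B = 0.42.
ΔS_mix = −R(n_A ln x_A + n_B ln x_B) = −8.314 × (3.13 ln 0.58 + 2.27 ln 0.42) = 30.5 J/K.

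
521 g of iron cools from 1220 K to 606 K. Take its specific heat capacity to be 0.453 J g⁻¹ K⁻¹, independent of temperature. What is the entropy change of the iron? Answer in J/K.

ΔS = ∫dQ_rev/T = m c ln(T₂/T₁) = 521 × 0.453 × ln(606/1220) = -165 J/K.

ΔS = -165 J/K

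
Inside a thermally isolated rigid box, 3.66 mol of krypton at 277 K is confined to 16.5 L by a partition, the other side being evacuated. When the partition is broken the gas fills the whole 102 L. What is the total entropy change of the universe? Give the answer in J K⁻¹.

No heat is exchanged and no work is done, so the ideal-gas temperature stays constant.
Entropy is a state function; using a reversible isothermal path, ΔS_gas = nR ln(V₂/V₁) = 3.66 × 8.314 × ln(102/16.5) = 55.4 J/K.
The insulated surroundings exchange no heat, so ΔS_surr = 0 and ΔS_universe = ΔS_gas.

ΔS_universe = 55.4 J/K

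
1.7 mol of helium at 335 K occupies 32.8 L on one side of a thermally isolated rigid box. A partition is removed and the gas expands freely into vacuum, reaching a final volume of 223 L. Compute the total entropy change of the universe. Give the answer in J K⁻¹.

For an ideal gas in free expansion Q = 0 and W = 0, so T is unchanged.
Entropy is a state function; using a reversible isothermal path, ΔS_gas = nR ln(V₂/V₁) = 1.7 × 8.314 × ln(223/32.8) = 27.1 J/K.
The insulated surroundings exchange no heat, so ΔS_surr = 0 and ΔS_universe = ΔS_gas.

ΔS_universe = 27.1 J/K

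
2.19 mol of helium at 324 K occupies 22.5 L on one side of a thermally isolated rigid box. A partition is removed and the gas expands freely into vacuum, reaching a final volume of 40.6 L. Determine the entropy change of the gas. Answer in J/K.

ΔS_gas = 10.7 J/K

No heat is exchanged and no work is done, so the ideal-gas temperature stays constant.
Entropy is a state function; using a reversible isothermal path, ΔS_gas = nR ln(V₂/V₁) = 2.19 × 8.314 × ln(40.6/22.5) = 10.7 J/K.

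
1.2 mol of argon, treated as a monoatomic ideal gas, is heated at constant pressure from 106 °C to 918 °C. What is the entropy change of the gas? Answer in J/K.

ΔS = 28.6 J/K

In kelvin: T₁ = 379.15 K, T₂ = 1191.15 K. At constant pressure, ΔS = nC_p ln(T₂/T₁) with C_p = 5R/2 = 20.79 J mol⁻¹ K⁻¹.
ΔS = 1.2 × 20.79 × ln(1191.15/379.15) = 28.6 J/K.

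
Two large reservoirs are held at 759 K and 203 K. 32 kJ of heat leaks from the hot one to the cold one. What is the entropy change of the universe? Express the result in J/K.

ΔS_hot = −Q/T_H = −32000/759 = -42.16 J/K and ΔS_cold = +Q/T_C = 32000/203 = 157.6 J/K.
ΔS_total = -42.16 + 157.6 = 115 J/K, positive as the second law requires.

ΔS_total = 115 J/K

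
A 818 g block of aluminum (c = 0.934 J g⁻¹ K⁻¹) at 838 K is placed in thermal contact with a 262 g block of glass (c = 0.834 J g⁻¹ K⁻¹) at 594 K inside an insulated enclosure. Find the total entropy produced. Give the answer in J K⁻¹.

Energy balance: T_f = (m₁c₁T₁ + m₂c₂T₂)/(m₁c₁ + m₂c₂) = 783.74 K.
ΔS₁ = m₁c₁ ln(T_f/T₁) = 764.012 × ln(783.74/838) = -51.15 J/K.
ΔS₂ = m₂c₂ ln(T_f/T₂) = 218.508 × ln(783.74/594) = 60.57 J/K.
ΔS_total = -51.15 + 60.57 = 9.42 J/K.

ΔS_total = 9.42 J/K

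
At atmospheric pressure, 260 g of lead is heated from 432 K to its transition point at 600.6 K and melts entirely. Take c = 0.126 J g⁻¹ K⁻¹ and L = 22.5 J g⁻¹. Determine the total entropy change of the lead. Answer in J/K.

Warming step: ΔS₁ = m c ln(T_tr/T_i) = 260 × 0.126 × ln(600.6/432) = 10.79 J/K.
Phase change: ΔS₂ = +mL/T_tr = 260 × 22.5 / 600.6 = 9.74 J/K.
ΔS_total = (10.79) + (9.74) = 20.5 J/K.

ΔS = 20.5 J/K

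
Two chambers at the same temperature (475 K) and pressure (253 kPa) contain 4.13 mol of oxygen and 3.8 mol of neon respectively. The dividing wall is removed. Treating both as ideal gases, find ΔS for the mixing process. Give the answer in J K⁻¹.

ΔS_mix = 45.6 J/K

Mole fractions: x_A = 4.13/7.93 = 0.521, x_B = 0.479.
ΔS_mix = −R(n_A ln x_A + n_B ln x_B) = −8.314 × (4.13 ln 0.521 + 3.8 ln 0.479) = 45.6 J/K.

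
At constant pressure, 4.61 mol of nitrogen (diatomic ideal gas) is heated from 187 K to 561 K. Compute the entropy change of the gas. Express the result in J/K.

At constant pressure, ΔS = nC_p ln(T₂/T₁) with C_p = 7R/2 = 29.1 J mol⁻¹ K⁻¹.
ΔS = 4.61 × 29.1 × ln(561/187) = 147 J/K.

ΔS = 147 J/K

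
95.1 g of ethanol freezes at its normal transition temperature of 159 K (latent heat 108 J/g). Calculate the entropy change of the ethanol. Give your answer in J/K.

Heat released by the substance: Q = −mL = −95.1 × 108 = −10270.8 J.
At constant T, ΔS = Q_rev/T = −10270.8 / 159 = -64.6 J/K.

ΔS = -64.6 J/K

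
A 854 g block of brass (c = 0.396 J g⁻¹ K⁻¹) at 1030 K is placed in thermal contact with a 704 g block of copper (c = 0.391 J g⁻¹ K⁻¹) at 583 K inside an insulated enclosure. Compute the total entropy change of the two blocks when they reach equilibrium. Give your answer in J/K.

Energy balance: T_f = (m₁c₁T₁ + m₂c₂T₂)/(m₁c₁ + m₂c₂) = 829.42 K.
ΔS₁ = m₁c₁ ln(T_f/T₁) = 338.184 × ln(829.42/1030) = -73.24 J/K.
ΔS₂ = m₂c₂ ln(T_f/T₂) = 275.264 × ln(829.42/583) = 97.04 J/K.
ΔS_total = -73.24 + 97.04 = 23.8 J/K.

ΔS_total = 23.8 J/K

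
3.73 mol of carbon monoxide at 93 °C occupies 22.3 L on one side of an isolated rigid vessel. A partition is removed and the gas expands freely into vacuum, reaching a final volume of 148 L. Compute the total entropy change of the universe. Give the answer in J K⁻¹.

For an ideal gas in free expansion Q = 0 and W = 0, so T is unchanged.
Entropy is a state function; using a reversible isothermal path, ΔS_gas = nR ln(V₂/V₁) = 3.73 × 8.314 × ln(148/22.3) = 58.7 J/K.
The insulated surroundings exchange no heat, so ΔS_surr = 0 and ΔS_universe = ΔS_gas.

ΔS_universe = 58.7 J/K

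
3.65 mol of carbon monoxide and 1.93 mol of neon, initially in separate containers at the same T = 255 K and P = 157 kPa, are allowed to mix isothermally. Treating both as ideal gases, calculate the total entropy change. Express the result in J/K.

Mole fractions: x_A = 3.65/5.58 = 0.654, x_B = 0.346.
ΔS_mix = −R(n_A ln x_A + n_B ln x_B) = −8.314 × (3.65 ln 0.654 + 1.93 ln 0.346) = 29.9 J/K.

ΔS_mix = 29.9 J/K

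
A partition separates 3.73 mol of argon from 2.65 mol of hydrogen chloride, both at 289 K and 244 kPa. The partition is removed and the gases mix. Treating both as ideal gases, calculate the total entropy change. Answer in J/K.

ΔS_mix = 36 J/K

Mole fractions: x_A = 3.73/6.38 = 0.585, x_B = 0.415.
ΔS_mix = −R(n_A ln x_A + n_B ln x_B) = −8.314 × (3.73 ln 0.585 + 2.65 ln 0.415) = 36 J/K.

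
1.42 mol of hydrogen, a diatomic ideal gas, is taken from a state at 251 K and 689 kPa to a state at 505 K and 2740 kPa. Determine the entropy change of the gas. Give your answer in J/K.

ΔS = nC_p ln(T₂/T₁) − nR ln(P₂/P₁), with C_p = 7R/2 = 29.1 J mol⁻¹ K⁻¹ for a diatomic ideal gas.
ΔS = 1.42 × [29.1 × ln(505/251) − 8.314 × ln(2740/689)] = 12.6 J/K.

ΔS = 12.6 J/K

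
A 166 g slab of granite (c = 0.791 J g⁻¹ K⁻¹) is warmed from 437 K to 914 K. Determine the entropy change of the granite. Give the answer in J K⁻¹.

ΔS = ∫dQ_rev/T = m c ln(T₂/T₁) = 166 × 0.791 × ln(914/437) = 96.9 J/K.

ΔS = 96.9 J/K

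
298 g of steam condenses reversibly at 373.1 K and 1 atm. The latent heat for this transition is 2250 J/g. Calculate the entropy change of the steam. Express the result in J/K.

ΔS = -1800 J/K

Heat released by the substance: Q = −mL = −298 × 2250 = −670500 J.
At constant T, ΔS = Q_rev/T = −670500 / 373.1 = -1800 J/K.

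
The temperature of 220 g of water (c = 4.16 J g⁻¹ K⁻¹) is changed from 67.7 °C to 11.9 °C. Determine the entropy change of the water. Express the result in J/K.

ΔS = -164 J/K

In kelvin: T₁ = 340.85 K, T₂ = 285.05 K. ΔS = ∫dQ_rev/T = m c ln(T₂/T₁) = 220 × 4.16 × ln(285.05/340.85) = -164 J/K.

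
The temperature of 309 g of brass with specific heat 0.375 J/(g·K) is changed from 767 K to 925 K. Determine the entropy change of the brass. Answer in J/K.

ΔS = 21.7 J/K

ΔS = ∫dQ_rev/T = m c ln(T₂/T₁) = 309 × 0.375 × ln(925/767) = 21.7 J/K.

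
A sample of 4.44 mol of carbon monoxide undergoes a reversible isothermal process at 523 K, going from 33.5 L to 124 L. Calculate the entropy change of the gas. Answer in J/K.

For an isothermal ideal gas ΔS_gas = nR ln(V₂/V₁) = 4.44 × 8.314 × ln(124/33.5) = 48.3 J/K.

ΔS_gas = 48.3 J/K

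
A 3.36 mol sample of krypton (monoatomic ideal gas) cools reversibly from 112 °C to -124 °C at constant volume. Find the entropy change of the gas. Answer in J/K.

In kelvin: T₁ = 385.15 K, T₂ = 149.15 K. At constant volume, ΔS = nC_V ln(T₂/T₁) with C_V = 3R/2 = 12.47 J mol⁻¹ K⁻¹.
ΔS = 3.36 × 12.47 × ln(149.15/385.15) = -39.8 J/K.

ΔS = -39.8 J/K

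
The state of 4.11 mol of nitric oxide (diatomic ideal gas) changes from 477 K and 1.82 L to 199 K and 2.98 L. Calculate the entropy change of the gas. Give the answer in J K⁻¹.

ΔS = -57.8 J/K

Entropy is a state function: ΔS = nC_V ln(T₂/T₁) + nR ln(V₂/V₁), with C_V = 5R/2 = 20.79 J mol⁻¹ K⁻¹ for a diatomic ideal gas.
ΔS = 4.11 × [20.79 × ln(199/477) + 8.314 × ln(2.98/1.82)] = -57.8 J/K.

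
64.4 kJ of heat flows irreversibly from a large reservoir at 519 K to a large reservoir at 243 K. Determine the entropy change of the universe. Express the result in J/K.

ΔS_total = 141 J/K

ΔS_hot = −Q/T_H = −64400/519 = -124.1 J/K and ΔS_cold = +Q/T_C = 64400/243 = 265 J/K.
ΔS_total = -124.1 + 265 = 141 J/K, positive as the second law requires.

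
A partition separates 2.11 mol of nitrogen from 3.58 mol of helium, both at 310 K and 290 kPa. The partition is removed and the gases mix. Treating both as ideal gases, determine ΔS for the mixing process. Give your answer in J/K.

ΔS_mix = 31.2 J/K

Mole fractions: x_A = 2.11/5.69 = 0.371, x_B = 0.629.
ΔS_mix = −R(n_A ln x_A + n_B ln x_B) = −8.314 × (2.11 ln 0.371 + 3.58 ln 0.629) = 31.2 J/K.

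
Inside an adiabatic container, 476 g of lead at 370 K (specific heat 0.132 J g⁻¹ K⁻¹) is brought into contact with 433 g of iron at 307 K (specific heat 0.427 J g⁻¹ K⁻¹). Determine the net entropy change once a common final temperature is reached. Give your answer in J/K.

ΔS_total = 0.842 J/K

Energy balance: T_f = (m₁c₁T₁ + m₂c₂T₂)/(m₁c₁ + m₂c₂) = 322.98 K.
ΔS₁ = m₁c₁ ln(T_f/T₁) = 62.832 × ln(322.98/370) = -8.5398 J/K.
ΔS₂ = m₂c₂ ln(T_f/T₂) = 184.891 × ln(322.98/307) = 9.3814 J/K.
ΔS_total = -8.5398 + 9.3814 = 0.842 J/K.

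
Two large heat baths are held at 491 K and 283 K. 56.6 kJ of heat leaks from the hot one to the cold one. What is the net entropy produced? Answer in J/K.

ΔS_hot = −Q/T_H = −56600/491 = -115.3 J/K and ΔS_cold = +Q/T_C = 56600/283 = 200 J/K.
ΔS_total = -115.3 + 200 = 84.7 J/K, positive as the second law requires.

ΔS_total = 84.7 J/K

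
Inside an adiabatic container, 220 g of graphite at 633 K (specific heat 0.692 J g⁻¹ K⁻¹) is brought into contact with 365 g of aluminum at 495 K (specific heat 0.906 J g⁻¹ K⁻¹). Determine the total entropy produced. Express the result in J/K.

Energy balance: T_f = (m₁c₁T₁ + m₂c₂T₂)/(m₁c₁ + m₂c₂) = 538.5 K.
ΔS₁ = m₁c₁ ln(T_f/T₁) = 152.24 × ln(538.5/633) = -24.614 J/K.
ΔS₂ = m₂c₂ ln(T_f/T₂) = 330.69 × ln(538.5/495) = 27.856 J/K.
ΔS_total = -24.614 + 27.856 = 3.24 J/K.

ΔS_total = 3.24 J/K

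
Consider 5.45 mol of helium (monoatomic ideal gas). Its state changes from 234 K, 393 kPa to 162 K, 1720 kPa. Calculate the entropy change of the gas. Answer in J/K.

ΔS = nC_p ln(T₂/T₁) − nR ln(P₂/P₁), with C_p = 5R/2 = 20.79 J mol⁻¹ K⁻¹ for a monoatomic ideal gas.
ΔS = 5.45 × [20.79 × ln(162/234) − 8.314 × ln(1720/393)] = -109 J/K.

ΔS = -109 J/K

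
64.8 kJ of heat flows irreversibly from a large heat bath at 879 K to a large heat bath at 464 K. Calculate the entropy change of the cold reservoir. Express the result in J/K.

The cold reservoir gains heat Q, so ΔS_cold = +Q/T_C = 64800/464 = 140 J/K.

ΔS_cold = 140 J/K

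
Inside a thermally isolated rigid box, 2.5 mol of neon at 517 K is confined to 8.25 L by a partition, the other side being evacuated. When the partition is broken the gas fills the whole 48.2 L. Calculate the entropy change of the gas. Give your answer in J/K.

ΔS_gas = 36.7 J/K

No heat is exchanged and no work is done, so the ideal-gas temperature stays constant.
Entropy is a state function; using a reversible isothermal path, ΔS_gas = nR ln(V₂/V₁) = 2.5 × 8.314 × ln(48.2/8.25) = 36.7 J/K.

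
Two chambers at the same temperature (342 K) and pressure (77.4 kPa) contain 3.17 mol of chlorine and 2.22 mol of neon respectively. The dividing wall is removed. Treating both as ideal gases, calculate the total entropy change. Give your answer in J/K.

Mole fractions: x_A = 3.17/5.39 = 0.588, x_B = 0.412.
ΔS_mix = −R(n_A ln x_A + n_B ln x_B) = −8.314 × (3.17 ln 0.588 + 2.22 ln 0.412) = 30.4 J/K.

ΔS_mix = 30.4 J/K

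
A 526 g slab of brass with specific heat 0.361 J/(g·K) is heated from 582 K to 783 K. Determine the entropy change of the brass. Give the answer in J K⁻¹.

ΔS = 56.3 J/K

ΔS = ∫dQ_rev/T = m c ln(T₂/T₁) = 526 × 0.361 × ln(783/582) = 56.3 J/K.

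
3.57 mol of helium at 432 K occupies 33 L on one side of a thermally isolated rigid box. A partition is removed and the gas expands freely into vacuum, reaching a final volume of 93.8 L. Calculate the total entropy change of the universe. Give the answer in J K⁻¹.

For an ideal gas in free expansion Q = 0 and W = 0, so T is unchanged.
Entropy is a state function; using a reversible isothermal path, ΔS_gas = nR ln(V₂/V₁) = 3.57 × 8.314 × ln(93.8/33) = 31 J/K.
The insulated surroundings exchange no heat, so ΔS_surr = 0 and ΔS_universe = ΔS_gas.

ΔS_universe = 31 J/K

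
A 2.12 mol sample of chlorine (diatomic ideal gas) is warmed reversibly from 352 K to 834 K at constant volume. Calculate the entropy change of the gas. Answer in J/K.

ΔS = 38 J/K

At constant volume, ΔS = nC_V ln(T₂/T₁) with C_V = 5R/2 = 20.79 J mol⁻¹ K⁻¹.
ΔS = 2.12 × 20.79 × ln(834/352) = 38 J/K.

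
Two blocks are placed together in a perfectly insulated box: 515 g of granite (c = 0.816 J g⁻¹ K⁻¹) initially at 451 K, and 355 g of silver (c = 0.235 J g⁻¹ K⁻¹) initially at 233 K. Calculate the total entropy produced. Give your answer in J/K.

Energy balance: T_f = (m₁c₁T₁ + m₂c₂T₂)/(m₁c₁ + m₂c₂) = 414.89 K.
ΔS₁ = m₁c₁ ln(T_f/T₁) = 420.24 × ln(414.89/451) = -35.07 J/K.
ΔS₂ = m₂c₂ ln(T_f/T₂) = 83.425 × ln(414.89/233) = 48.13 J/K.
ΔS_total = -35.07 + 48.13 = 13.1 J/K.

ΔS_total = 13.1 J/K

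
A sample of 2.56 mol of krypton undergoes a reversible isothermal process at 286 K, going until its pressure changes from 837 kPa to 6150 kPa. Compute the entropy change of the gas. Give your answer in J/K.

For an isothermal ideal gas ΔS_gas = nR ln(P₁/P₂) = 2.56 × 8.314 × ln(837/6150) = -42.4 J/K.

ΔS_gas = -42.4 J/K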